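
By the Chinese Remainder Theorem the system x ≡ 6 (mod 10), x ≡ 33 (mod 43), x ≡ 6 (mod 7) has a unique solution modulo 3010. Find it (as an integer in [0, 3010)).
x ≡ 76 (mod 3010); the representative in [0, 3010) is 76

The moduli 10, 43, 7 are pairwise coprime, so by the CRT there is a unique solution mod 10·43·7 = 3010.
Solve by successive substitution. Start with x ≡ 6 (mod 10).
  Combine with x ≡ 33 (mod 43): write x = 6 + 10·t and require 6 + 10·t ≡ 33 (mod 43), i.e. 10·t ≡ 33 − 6 ≡ 27 (mod 43). Since 10^(−1) ≡ 13 (mod 43), t ≡ 13·27 ≡ 7 (mod 43). So x ≡ 6 + 10·7 = 76 (mod 430).
  Combine with x ≡ 6 (mod 7): write x = 76 + 430·t and require 76 + 430·t ≡ 6 (mod 7), i.e. 430·t ≡ 6 − 76 ≡ 0 (mod 7). Since 430^(−1) ≡ 5 (mod 7) (430 ≡ 3 (mod 7)), t ≡ 5·0 ≡ 0 (mod 7). So x ≡ 76 + 430·0 = 76 (mod 3010).
Unique solution in [0, 3010): x = 76.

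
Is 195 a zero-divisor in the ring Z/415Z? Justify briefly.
YES

gcd(195, 415) = 5 > 1, so 195 is not a unit in Z/415Z. In Z/nZ every nonzero non-unit is a zero-divisor: explicitly, take b = 415/gcd = 83 ≠ 0 (mod 415); then 195·83 = 16185 = 39·415, i.e. 195·83 ≡ 0 (mod 415). So 195 is a zero-divisor.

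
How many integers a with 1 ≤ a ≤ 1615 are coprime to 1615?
The number of a ∈ {1, ..., 1615} with gcd(a, 1615) = 1 is by definition Euler's totient φ(1615). φ is multiplicative, with φ(p^e) = p^e − p^(e−1). Factorise 1615 = 5 · 17 · 19. Then
  φ(1615) = (5 − 1) · (17 − 1) · (19 − 1) = 4 · 16 · 18 = 1152.
So there are 1152 such integers.

Final answer: 1152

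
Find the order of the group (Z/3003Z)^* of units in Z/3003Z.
(Z/3003Z)^* consists of the classes a with gcd(a, 3003) = 1, so its order is φ(3003). φ is multiplicative, with φ(p^e) = p^e − p^(e−1). Factorise 3003 = 3 · 7 · 11 · 13. Then
  φ(3003) = (3 − 1) · (7 − 1) · (11 − 1) · (13 − 1) = 2 · 6 · 10 · 12 = 1440.
Thus |(Z/3003Z)^*| = 1440.

Final answer: |(Z/3003Z)^*| = 1440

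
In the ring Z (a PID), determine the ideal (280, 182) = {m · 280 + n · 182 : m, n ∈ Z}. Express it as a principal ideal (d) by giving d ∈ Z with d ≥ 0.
In the PID Z, (a, b) is generated by gcd(a, b). Compute gcd(280, 182) with the extended Euclidean algorithm, tracking rows (r, s, t) with s·280 + t·182 = r:
  row A: (280, 1, 0)   [1·280 + 0·182 = 280]
  row B: (182, 0, 1)   [0·280 + 1·182 = 182]
  280 = 1·182 + 98   → row C = row A − 1·row B = (98, 1, −1)   [check: 1·280 − 1·182 = 98]
  182 = 1·98 + 84   → row D = row B − 1·row C = (84, −1, 2)   [check: −1·280 + 2·182 = 84]
  98 = 1·84 + 14   → row E = row C − 1·row D = (14, 2, −3)   [check: 2·280 − 3·182 = 14]
  84 = 6·14 + 0   → remainder 0, stop. gcd = 14 (last nonzero row E).
So gcd(280, 182) = 14, with Bézout identity 2·280 − 3·182 = 14. Containment (⊇): the Bézout identity exhibits 14 as an element of (280, 182), giving (14) ⊆ (280, 182). Containment (⊆): since 14 | 280 and 14 | 182 (280 = 14·20, 182 = 14·13), every Z-linear combination of 280 and 182 is divisible by 14, so (280, 182) ⊆ (14). Therefore (280, 182) = (14), d = 14.

Final answer: (280, 182) = (14); d = 14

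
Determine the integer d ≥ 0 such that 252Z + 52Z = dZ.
(252, 52) = (4); d = 4

In the PID Z, (a, b) is generated by gcd(a, b). Compute gcd(252, 52) with the extended Euclidean algorithm, tracking rows (r, s, t) with s·252 + t·52 = r:
  row A: (252, 1, 0)   [1·252 + 0·52 = 252]
  row B: (52, 0, 1)   [0·252 + 1·52 = 52]
  252 = 4·52 + 44   → row C = row A − 4·row B = (44, 1, −4)   [check: 1·252 − 4·52 = 44]
  52 = 1·44 + 8   → row D = row B − 1·row C = (8, −1, 5)   [check: −1·252 + 5·52 = 8]
  44 = 5·8 + 4   → row E = row C − 5·row D = (4, 6, −29)   [check: 6·252 − 29·52 = 4]
  8 = 2·4 + 0   → remainder 0, stop. gcd = 4 (last nonzero row E).
So gcd(252, 52) = 4, with Bézout identity 6·252 − 29·52 = 4. Containment (⊇): the Bézout identity exhibits 4 as an element of (252, 52), giving (4) ⊆ (252, 52). Containment (⊆): since 4 | 252 and 4 | 52 (252 = 4·63, 52 = 4·13), every Z-linear combination of 252 and 52 is divisible by 4, so (252, 52) ⊆ (4). Therefore (252, 52) = (4), d = 4.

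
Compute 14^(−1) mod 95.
Apply the extended Euclidean algorithm to (95, 14), tracking rows (r, s, t) with s·95 + t·14 = r. Each division r_prev = q·r_cur + r_new produces the new row as (previous row) − q·(current row):
  row A: (95, 1, 0)   [1·95 + 0·14 = 95]
  row B: (14, 0, 1)   [0·95 + 1·14 = 14]
  95 = 6·14 + 11   → row C = row A − 6·row B = (11, 1, −6)   [check: 1·95 − 6·14 = 11]
  14 = 1·11 + 3   → row D = row B − 1·row C = (3, −1, 7)   [check: −1·95 + 7·14 = 3]
  11 = 3·3 + 2   → row E = row C − 3·row D = (2, 4, −27)   [check: 4·95 − 27·14 = 2]
  3 = 1·2 + 1   → row F = row D − 1·row E = (1, −5, 34)   [check: −5·95 + 34·14 = 1]
  2 = 2·1 + 0   → remainder 0, stop. gcd = 1 (last nonzero row F).
The gcd is 1, so 14 is invertible mod 95. The last nonzero row gives −5·95 + 34·14 = 1, so t = 34. So 14^(−1) ≡ 34 (mod 95). Verify: 14 · 34 = 476 ≡ 1 (mod 95). ✓

Final answer: 14^(−1) ≡ 34 (mod 95)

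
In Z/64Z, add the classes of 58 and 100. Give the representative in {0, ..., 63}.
30

Reduce the summands first: 100 ≡ 36 (mod 64), so 58 + 100 ≡ 58 + 36 (mod 64). 58 + 36 = 94; 94 = 1·64 + 30, so (58 + 100) mod 64 = 30.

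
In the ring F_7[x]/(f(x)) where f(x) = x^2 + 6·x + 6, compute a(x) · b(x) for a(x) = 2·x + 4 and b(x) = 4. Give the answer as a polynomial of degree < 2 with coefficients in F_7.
Multiply as integer polynomials: a · b = 8·x + 16. Reducing coefficients mod 7: a · b ≡ x + 2. This already has degree < 2, so no reduction by f is needed. Hence a · b ≡ x + 2 in F_7[x]/(f).

Final answer: a · b ≡ x + 2 (mod f(x))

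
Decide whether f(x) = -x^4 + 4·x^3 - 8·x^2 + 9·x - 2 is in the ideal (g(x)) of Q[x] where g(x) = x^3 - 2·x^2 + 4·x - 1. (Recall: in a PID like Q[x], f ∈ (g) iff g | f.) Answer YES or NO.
YES

In Q[x] the ideal (g) consists of all multiples of g, so f ∈ (g) iff g | f, i.e. iff the remainder of f on division by g is 0. Divide f by g (g is monic, so eliminate the leading term of the running remainder at each step):
  leading term -x^4: subtract (-x)·g(x) = -x^4 + 2·x^3 - 4·x^2 + x, leaving 2·x^3 - 4·x^2 + 8·x - 2
  leading term 2·x^3: subtract (2)·g(x) = 2·x^3 - 4·x^2 + 8·x - 2, leaving 0
The remainder is 0, so f(x) = g(x) · h(x) with h(x) = 2 - x. Hence g | f, i.e. f ∈ (g).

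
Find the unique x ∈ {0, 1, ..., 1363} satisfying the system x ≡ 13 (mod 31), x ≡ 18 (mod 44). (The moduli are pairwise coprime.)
x ≡ 106 (mod 1364); the representative in [0, 1364) is 106

The moduli 31, 44 are pairwise coprime, so by the CRT there is a unique solution mod 31·44 = 1364.
Solve by successive substitution. Start with x ≡ 13 (mod 31).
  Combine with x ≡ 18 (mod 44): write x = 13 + 31·t and require 13 + 31·t ≡ 18 (mod 44), i.e. 31·t ≡ 18 − 13 ≡ 5 (mod 44). Since 31^(−1) ≡ 27 (mod 44), t ≡ 27·5 ≡ 3 (mod 44). So x ≡ 13 + 31·3 = 106 (mod 1364).
Unique solution in [0, 1364): x = 106.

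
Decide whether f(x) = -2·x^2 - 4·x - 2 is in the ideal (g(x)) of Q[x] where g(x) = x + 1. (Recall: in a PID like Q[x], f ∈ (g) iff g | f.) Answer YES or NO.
In Q[x] the ideal (g) consists of all multiples of g, so f ∈ (g) iff g | f, i.e. iff the remainder of f on division by g is 0. Divide f by g (g is monic, so eliminate the leading term of the running remainder at each step):
  leading term -2·x^2: subtract (-2·x)·g(x) = -2·x^2 - 2·x, leaving -2·x - 2
  leading term -2·x: subtract (-2)·g(x) = -2·x - 2, leaving 0
The remainder is 0, so f(x) = g(x) · h(x) with h(x) = -2·x - 2. Hence g | f, i.e. f ∈ (g).

Final answer: YES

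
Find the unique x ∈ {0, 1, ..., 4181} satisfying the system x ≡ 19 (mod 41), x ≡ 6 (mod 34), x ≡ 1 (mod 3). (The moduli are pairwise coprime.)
x ≡ 142 (mod 4182); the representative in [0, 4182) is 142

The moduli 41, 34, 3 are pairwise coprime, so by the CRT there is a unique solution mod 41·34·3 = 4182.
Solve by successive substitution. Start with x ≡ 19 (mod 41).
  Combine with x ≡ 6 (mod 34): write x = 19 + 41·t and require 19 + 41·t ≡ 6 (mod 34), i.e. 41·t ≡ 6 − 19 ≡ 21 (mod 34). Since 41^(−1) ≡ 5 (mod 34) (41 ≡ 7 (mod 34)), t ≡ 5·21 ≡ 3 (mod 34). So x ≡ 19 + 41·3 = 142 (mod 1394).
  Combine with x ≡ 1 (mod 3): write x = 142 + 1394·t and require 142 + 1394·t ≡ 1 (mod 3), i.e. 1394·t ≡ 1 − 142 ≡ 0 (mod 3). Since 1394^(−1) ≡ 2 (mod 3) (1394 ≡ 2 (mod 3)), t ≡ 2·0 ≡ 0 (mod 3). So x ≡ 142 + 1394·0 = 142 (mod 4182).
Unique solution in [0, 4182): x = 142.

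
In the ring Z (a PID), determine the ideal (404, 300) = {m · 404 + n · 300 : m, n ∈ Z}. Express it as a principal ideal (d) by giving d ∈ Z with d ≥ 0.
In the PID Z, (a, b) is generated by gcd(a, b). Compute gcd(404, 300) with the extended Euclidean algorithm, tracking rows (r, s, t) with s·404 + t·300 = r:
  row A: (404, 1, 0)   [1·404 + 0·300 = 404]
  row B: (300, 0, 1)   [0·404 + 1·300 = 300]
  404 = 1·300 + 104   → row C = row A − 1·row B = (104, 1, −1)   [check: 1·404 − 1·300 = 104]
  300 = 2·104 + 92   → row D = row B − 2·row C = (92, −2, 3)   [check: −2·404 + 3·300 = 92]
  104 = 1·92 + 12   → row E = row C − 1·row D = (12, 3, −4)   [check: 3·404 − 4·300 = 12]
  92 = 7·12 + 8   → row F = row D − 7·row E = (8, −23, 31)   [check: −23·404 + 31·300 = 8]
  12 = 1·8 + 4   → row G = row E − 1·row F = (4, 26, −35)   [check: 26·404 − 35·300 = 4]
  8 = 2·4 + 0   → remainder 0, stop. gcd = 4 (last nonzero row G).
So gcd(404, 300) = 4, with Bézout identity 26·404 − 35·300 = 4. Containment (⊇): the Bézout identity exhibits 4 as an element of (404, 300), giving (4) ⊆ (404, 300). Containment (⊆): since 4 | 404 and 4 | 300 (404 = 4·101, 300 = 4·75), every Z-linear combination of 404 and 300 is divisible by 4, so (404, 300) ⊆ (4). Therefore (404, 300) = (4), d = 4.

Final answer: (404, 300) = (4); d = 4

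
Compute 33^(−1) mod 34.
33^(−1) ≡ 33 (mod 34)

Apply the extended Euclidean algorithm to (34, 33), tracking rows (r, s, t) with s·34 + t·33 = r. Each division r_prev = q·r_cur + r_new produces the new row as (previous row) − q·(current row):
  row A: (34, 1, 0)   [1·34 + 0·33 = 34]
  row B: (33, 0, 1)   [0·34 + 1·33 = 33]
  34 = 1·33 + 1   → row C = row A − 1·row B = (1, 1, −1)   [check: 1·34 − 1·33 = 1]
  33 = 33·1 + 0   → remainder 0, stop. gcd = 1 (last nonzero row C).
The gcd is 1, so 33 is invertible mod 34. The last nonzero row gives 1·34 − 1·33 = 1, so t = −1. So 33^(−1) ≡ −1 ≡ 33 (mod 34). Verify: 33 · 33 = 1089 ≡ 1 (mod 34). ✓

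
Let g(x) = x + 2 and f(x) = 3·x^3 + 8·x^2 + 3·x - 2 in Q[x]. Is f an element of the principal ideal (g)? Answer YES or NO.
In Q[x] the ideal (g) consists of all multiples of g, so f ∈ (g) iff g | f, i.e. iff the remainder of f on division by g is 0. Divide f by g (g is monic, so eliminate the leading term of the running remainder at each step):
  leading term 3·x^3: subtract (3·x^2)·g(x) = 3·x^3 + 6·x^2, leaving 2·x^2 + 3·x - 2
  leading term 2·x^2: subtract (2·x)·g(x) = 2·x^2 + 4·x, leaving -x - 2
  leading term -x: subtract (-1)·g(x) = -x - 2, leaving 0
The remainder is 0, so f(x) = g(x) · h(x) with h(x) = 3·x^2 + 2·x - 1. Hence g | f, i.e. f ∈ (g).

Final answer: YES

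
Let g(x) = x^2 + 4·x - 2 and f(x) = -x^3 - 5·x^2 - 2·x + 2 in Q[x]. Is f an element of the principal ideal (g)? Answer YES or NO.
YES

In Q[x] the ideal (g) consists of all multiples of g, so f ∈ (g) iff g | f, i.e. iff the remainder of f on division by g is 0. Divide f by g (g is monic, so eliminate the leading term of the running remainder at each step):
  leading term -x^3: subtract (-x)·g(x) = -x^3 - 4·x^2 + 2·x, leaving -x^2 - 4·x + 2
  leading term -x^2: subtract (-1)·g(x) = -x^2 - 4·x + 2, leaving 0
The remainder is 0, so f(x) = g(x) · h(x) with h(x) = -x - 1. Hence g | f, i.e. f ∈ (g).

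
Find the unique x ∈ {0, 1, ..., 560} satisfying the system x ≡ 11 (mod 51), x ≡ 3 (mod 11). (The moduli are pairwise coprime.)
The moduli 51, 11 are pairwise coprime, so by the CRT there is a unique solution mod 51·11 = 561.
Solve by successive substitution. Start with x ≡ 11 (mod 51).
  Combine with x ≡ 3 (mod 11): write x = 11 + 51·t and require 11 + 51·t ≡ 3 (mod 11), i.e. 51·t ≡ 3 − 11 ≡ 3 (mod 11). Since 51^(−1) ≡ 8 (mod 11) (51 ≡ 7 (mod 11)), t ≡ 8·3 ≡ 2 (mod 11). So x ≡ 11 + 51·2 = 113 (mod 561).
Unique solution in [0, 561): x = 113.

Final answer: x ≡ 113 (mod 561); the representative in [0, 561) is 113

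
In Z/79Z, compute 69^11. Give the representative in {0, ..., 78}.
15

Use repeated squaring. Binary(11) = 1011. Walk through the bits of the exponent 11 left-to-right: at each bit after the leading one, square the running value, then multiply by 69 if the bit is 1 (always reducing mod 79):
  bit 1 = 1 (leading): start with 69.
  bit 2 = 0: square 69^2 = 4761 ≡ 21 (mod 79).
  bit 3 = 1: square 21^2 = 441 ≡ 46; bit is 1, so multiply 46·69 = 3174 ≡ 14 (mod 79).
  bit 4 = 1: square 14^2 = 196 ≡ 38; bit is 1, so multiply 38·69 = 2622 ≡ 15 (mod 79).
Final value: 69^11 ≡ 15 (mod 79).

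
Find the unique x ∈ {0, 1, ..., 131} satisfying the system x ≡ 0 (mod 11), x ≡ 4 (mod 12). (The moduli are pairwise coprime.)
The moduli 11, 12 are pairwise coprime, so by the CRT there is a unique solution mod 11·12 = 132.
Solve by successive substitution. Start with x ≡ 0 (mod 11).
  Combine with x ≡ 4 (mod 12): write x = 11·t and require 11·t ≡ 4 (mod 12). Since 11^(−1) ≡ 11 (mod 12), t ≡ 11·4 ≡ 8 (mod 12). So x ≡ 11·8 = 88 (mod 132).
Unique solution in [0, 132): x = 88.

Final answer: x ≡ 88 (mod 132); the representative in [0, 132) is 88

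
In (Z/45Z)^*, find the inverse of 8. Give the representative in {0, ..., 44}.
8^(−1) ≡ 17 (mod 45)

Apply the extended Euclidean algorithm to (45, 8), tracking rows (r, s, t) with s·45 + t·8 = r. Each division r_prev = q·r_cur + r_new produces the new row as (previous row) − q·(current row):
  row A: (45, 1, 0)   [1·45 + 0·8 = 45]
  row B: (8, 0, 1)   [0·45 + 1·8 = 8]
  45 = 5·8 + 5   → row C = row A − 5·row B = (5, 1, −5)   [check: 1·45 − 5·8 = 5]
  8 = 1·5 + 3   → row D = row B − 1·row C = (3, −1, 6)   [check: −1·45 + 6·8 = 3]
  5 = 1·3 + 2   → row E = row C − 1·row D = (2, 2, −11)   [check: 2·45 − 11·8 = 2]
  3 = 1·2 + 1   → row F = row D − 1·row E = (1, −3, 17)   [check: −3·45 + 17·8 = 1]
  2 = 2·1 + 0   → remainder 0, stop. gcd = 1 (last nonzero row F).
The gcd is 1, so 8 is invertible mod 45. The last nonzero row gives −3·45 + 17·8 = 1, so t = 17. So 8^(−1) ≡ 17 (mod 45). Verify: 8 · 17 = 136 ≡ 1 (mod 45). ✓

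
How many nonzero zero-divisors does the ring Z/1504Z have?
In Z/1504Z each nonzero element is either a unit (gcd with 1504 is 1) or a zero-divisor (gcd > 1). The number of units is φ(1504): factorise 1504 = 2^5 · 47, so φ(1504) = (2^5 − 2^4) · (47 − 1) = 16 · 46 = 736. The nonzero elements number 1504 − 1 = 1503. Hence the nonzero zero-divisors number 1503 − 736 = 767.

Final answer: Z/1504Z has 767 nonzero zero-divisors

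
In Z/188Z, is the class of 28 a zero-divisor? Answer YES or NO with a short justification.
YES

gcd(28, 188) = 4 > 1, so 28 is not a unit in Z/188Z. In Z/nZ every nonzero non-unit is a zero-divisor: explicitly, take b = 188/gcd = 47 ≠ 0 (mod 188); then 28·47 = 1316 = 7·188, i.e. 28·47 ≡ 0 (mod 188). So 28 is a zero-divisor.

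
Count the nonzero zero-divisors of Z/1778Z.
In Z/1778Z each nonzero element is either a unit (gcd with 1778 is 1) or a zero-divisor (gcd > 1). The number of units is φ(1778): factorise 1778 = 2 · 7 · 127, so φ(1778) = (2 − 1) · (7 − 1) · (127 − 1) = 1 · 6 · 126 = 756. The nonzero elements number 1778 − 1 = 1777. Hence the nonzero zero-divisors number 1777 − 756 = 1021.

Final answer: Z/1778Z has 1021 nonzero zero-divisors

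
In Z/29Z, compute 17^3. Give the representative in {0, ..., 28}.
Use repeated squaring. Binary(3) = 11. Walk through the bits of the exponent 3 left-to-right: at each bit after the leading one, square the running value, then multiply by 17 if the bit is 1 (always reducing mod 29):
  bit 1 = 1 (leading): start with 17.
  bit 2 = 1: square 17^2 = 289 ≡ 28; bit is 1, so multiply 28·17 = 476 ≡ 12 (mod 29).
Final value: 17^3 ≡ 12 (mod 29).

Final answer: 12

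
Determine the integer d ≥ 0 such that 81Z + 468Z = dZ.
In the PID Z, (a, b) is generated by gcd(a, b). Compute gcd(468, 81) with the extended Euclidean algorithm, tracking rows (r, s, t) with s·468 + t·81 = r:
  row A: (468, 1, 0)   [1·468 + 0·81 = 468]
  row B: (81, 0, 1)   [0·468 + 1·81 = 81]
  468 = 5·81 + 63   → row C = row A − 5·row B = (63, 1, −5)   [check: 1·468 − 5·81 = 63]
  81 = 1·63 + 18   → row D = row B − 1·row C = (18, −1, 6)   [check: −1·468 + 6·81 = 18]
  63 = 3·18 + 9   → row E = row C − 3·row D = (9, 4, −23)   [check: 4·468 − 23·81 = 9]
  18 = 2·9 + 0   → remainder 0, stop. gcd = 9 (last nonzero row E).
So gcd(81, 468) = 9, with Bézout identity 4·468 − 23·81 = 9. Containment (⊇): the Bézout identity exhibits 9 as an element of (81, 468), giving (9) ⊆ (81, 468). Containment (⊆): since 9 | 81 and 9 | 468 (81 = 9·9, 468 = 9·52), every Z-linear combination of 81 and 468 is divisible by 9, so (81, 468) ⊆ (9). Therefore (81, 468) = (9), d = 9.

Final answer: (81, 468) = (9); d = 9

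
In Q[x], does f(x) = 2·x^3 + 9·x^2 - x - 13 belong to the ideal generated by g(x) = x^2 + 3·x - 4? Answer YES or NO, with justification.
In Q[x] the ideal (g) consists of all multiples of g, so f ∈ (g) iff g | f, i.e. iff the remainder of f on division by g is 0. Divide f by g (g is monic, so eliminate the leading term of the running remainder at each step):
  leading term 2·x^3: subtract (2·x)·g(x) = 2·x^3 + 6·x^2 - 8·x, leaving 3·x^2 + 7·x - 13
  leading term 3·x^2: subtract (3)·g(x) = 3·x^2 + 9·x - 12, leaving -2·x - 1
The remainder r(x) = -2·x - 1 ≠ 0 (and deg r < deg g), so g ∤ f, i.e. f ∉ (g).

Final answer: NO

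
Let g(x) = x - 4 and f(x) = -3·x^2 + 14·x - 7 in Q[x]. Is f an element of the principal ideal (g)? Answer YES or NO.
In Q[x] the ideal (g) consists of all multiples of g, so f ∈ (g) iff g | f, i.e. iff the remainder of f on division by g is 0. Divide f by g (g is monic, so eliminate the leading term of the running remainder at each step):
  leading term -3·x^2: subtract (-3·x)·g(x) = -3·x^2 + 12·x, leaving 2·x - 7
  leading term 2·x: subtract (2)·g(x) = 2·x - 8, leaving 1
The remainder r(x) = 1 ≠ 0 (and deg r < deg g), so g ∤ f, i.e. f ∉ (g).

Final answer: NO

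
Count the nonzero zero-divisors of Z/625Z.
Z/625Z has 124 nonzero zero-divisors

In Z/625Z each nonzero element is either a unit (gcd with 625 is 1) or a zero-divisor (gcd > 1). The number of units is φ(625): factorise 625 = 5^4, so φ(625) = (5^4 − 5^3) = 500 = 500. The nonzero elements number 625 − 1 = 624. Hence the nonzero zero-divisors number 624 − 500 = 124.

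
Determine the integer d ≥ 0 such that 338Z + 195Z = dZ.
(338, 195) = (13); d = 13

In the PID Z, (a, b) is generated by gcd(a, b). Compute gcd(338, 195) with the extended Euclidean algorithm, tracking rows (r, s, t) with s·338 + t·195 = r:
  row A: (338, 1, 0)   [1·338 + 0·195 = 338]
  row B: (195, 0, 1)   [0·338 + 1·195 = 195]
  338 = 1·195 + 143   → row C = row A − 1·row B = (143, 1, −1)   [check: 1·338 − 1·195 = 143]
  195 = 1·143 + 52   → row D = row B − 1·row C = (52, −1, 2)   [check: −1·338 + 2·195 = 52]
  143 = 2·52 + 39   → row E = row C − 2·row D = (39, 3, −5)   [check: 3·338 − 5·195 = 39]
  52 = 1·39 + 13   → row F = row D − 1·row E = (13, −4, 7)   [check: −4·338 + 7·195 = 13]
  39 = 3·13 + 0   → remainder 0, stop. gcd = 13 (last nonzero row F).
So gcd(338, 195) = 13, with Bézout identity −4·338 + 7·195 = 13. Containment (⊇): the Bézout identity exhibits 13 as an element of (338, 195), giving (13) ⊆ (338, 195). Containment (⊆): since 13 | 338 and 13 | 195 (338 = 13·26, 195 = 13·15), every Z-linear combination of 338 and 195 is divisible by 13, so (338, 195) ⊆ (13). Therefore (338, 195) = (13), d = 13.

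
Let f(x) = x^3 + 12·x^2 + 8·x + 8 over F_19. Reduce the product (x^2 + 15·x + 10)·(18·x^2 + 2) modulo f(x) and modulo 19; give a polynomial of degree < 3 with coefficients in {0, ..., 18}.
Multiply as integer polynomials: a · b = 18·x^4 + 270·x^3 + 182·x^2 + 30·x + 20. Reducing coefficients mod 19: a · b ≡ 18·x^4 + 4·x^3 + 11·x^2 + 11·x + 1. Now divide by f(x) = x^3 + 12·x^2 + 8·x + 8 in F_19[x], eliminating the leading term at each step:
  leading term 18·x^4: subtract (18·x)·f(x) = 18·x^4 + 7·x^3 + 11·x^2 + 11·x, leaving 16·x^3 + 1 (coefficients mod 19)
  leading term 16·x^3: subtract (16)·f(x) = 16·x^3 + 2·x^2 + 14·x + 14, leaving 17·x^2 + 5·x + 6 (coefficients mod 19)
The degree is now < 3, so this is the remainder. Hence a · b ≡ 17·x^2 + 5·x + 6 in F_19[x]/(f).

Final answer: a · b ≡ 17·x^2 + 5·x + 6 (mod f(x))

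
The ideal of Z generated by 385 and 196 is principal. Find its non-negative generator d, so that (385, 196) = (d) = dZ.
(385, 196) = (7); d = 7

In the PID Z, (a, b) is generated by gcd(a, b). Compute gcd(385, 196) with the extended Euclidean algorithm, tracking rows (r, s, t) with s·385 + t·196 = r:
  row A: (385, 1, 0)   [1·385 + 0·196 = 385]
  row B: (196, 0, 1)   [0·385 + 1·196 = 196]
  385 = 1·196 + 189   → row C = row A − 1·row B = (189, 1, −1)   [check: 1·385 − 1·196 = 189]
  196 = 1·189 + 7   → row D = row B − 1·row C = (7, −1, 2)   [check: −1·385 + 2·196 = 7]
  189 = 27·7 + 0   → remainder 0, stop. gcd = 7 (last nonzero row D).
So gcd(385, 196) = 7, with Bézout identity −1·385 + 2·196 = 7. Containment (⊇): the Bézout identity exhibits 7 as an element of (385, 196), giving (7) ⊆ (385, 196). Containment (⊆): since 7 | 385 and 7 | 196 (385 = 7·55, 196 = 7·28), every Z-linear combination of 385 and 196 is divisible by 7, so (385, 196) ⊆ (7). Therefore (385, 196) = (7), d = 7.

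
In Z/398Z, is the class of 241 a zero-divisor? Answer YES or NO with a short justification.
gcd(241, 398) = 1, so 241 is a unit in Z/398Z (it has a multiplicative inverse). A unit cannot be a zero-divisor: if 241·b ≡ 0 then multiplying both sides by 241^(−1) gives b ≡ 0. So 241 is not a zero-divisor.

Final answer: NO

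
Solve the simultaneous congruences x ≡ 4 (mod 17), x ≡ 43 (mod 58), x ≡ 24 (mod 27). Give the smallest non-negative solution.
x ≡ 25215 (mod 26622); the representative in [0, 26622) is 25215

The moduli 17, 58, 27 are pairwise coprime, so by the CRT there is a unique solution mod 17·58·27 = 26622.
Solve by successive substitution. Start with x ≡ 4 (mod 17).
  Combine with x ≡ 43 (mod 58): write x = 4 + 17·t and require 4 + 17·t ≡ 43 (mod 58), i.e. 17·t ≡ 43 − 4 ≡ 39 (mod 58). Since 17^(−1) ≡ 41 (mod 58), t ≡ 41·39 ≡ 33 (mod 58). So x ≡ 4 + 17·33 = 565 (mod 986).
  Combine with x ≡ 24 (mod 27): write x = 565 + 986·t and require 565 + 986·t ≡ 24 (mod 27), i.e. 986·t ≡ 24 − 565 ≡ 26 (mod 27). Since 986^(−1) ≡ 2 (mod 27) (986 ≡ 14 (mod 27)), t ≡ 2·26 ≡ 25 (mod 27). So x ≡ 565 + 986·25 = 25215 (mod 26622).
Unique solution in [0, 26622): x = 25215.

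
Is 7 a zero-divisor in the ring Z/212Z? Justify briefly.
gcd(7, 212) = 1, so 7 is a unit in Z/212Z (it has a multiplicative inverse). A unit cannot be a zero-divisor: if 7·b ≡ 0 then multiplying both sides by 7^(−1) gives b ≡ 0. So 7 is not a zero-divisor.

Final answer: NO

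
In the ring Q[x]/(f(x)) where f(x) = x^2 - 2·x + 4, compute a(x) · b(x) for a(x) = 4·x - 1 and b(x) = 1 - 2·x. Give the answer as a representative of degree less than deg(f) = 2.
First multiply in Q[x] without reducing: a · b = -8·x^2 + 6·x - 1. Now divide by f(x) = x^2 - 2·x + 4, eliminating the leading term at each step:
  leading term -8·x^2: subtract (-8)·f(x) = -8·x^2 + 16·x - 32, leaving 31 - 10·x
The degree is now < 2, so this is the remainder. Hence a · b ≡ 31 - 10·x in Q[x]/(f).

Final answer: a · b ≡ 31 - 10·x (mod f(x))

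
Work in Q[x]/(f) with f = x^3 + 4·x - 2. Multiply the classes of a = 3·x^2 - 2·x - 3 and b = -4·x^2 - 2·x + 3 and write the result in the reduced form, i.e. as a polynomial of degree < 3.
First multiply in Q[x] without reducing: a · b = -12·x^4 + 2·x^3 + 25·x^2 - 9. Now divide by f(x) = x^3 + 4·x - 2, eliminating the leading term at each step:
  leading term -12·x^4: subtract (-12·x)·f(x) = -12·x^4 - 48·x^2 + 24·x, leaving 2·x^3 + 73·x^2 - 24·x - 9
  leading term 2·x^3: subtract (2)·f(x) = 2·x^3 + 8·x - 4, leaving 73·x^2 - 32·x - 5
The degree is now < 3, so this is the remainder. Hence a · b ≡ 73·x^2 - 32·x - 5 in Q[x]/(f).

Final answer: a · b ≡ 73·x^2 - 32·x - 5 (mod f(x))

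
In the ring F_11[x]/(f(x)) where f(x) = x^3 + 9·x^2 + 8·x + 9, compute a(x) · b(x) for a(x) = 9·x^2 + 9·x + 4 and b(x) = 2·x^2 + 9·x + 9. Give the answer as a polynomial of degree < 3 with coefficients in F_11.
a · b ≡ 10·x^2 + 8·x + 9 (mod f(x))

Multiply as integer polynomials: a · b = 18·x^4 + 99·x^3 + 170·x^2 + 117·x + 36. Reducing coefficients mod 11: a · b ≡ 7·x^4 + 5·x^2 + 7·x + 3. Now divide by f(x) = x^3 + 9·x^2 + 8·x + 9 in F_11[x], eliminating the leading term at each step:
  leading term 7·x^4: subtract (7·x)·f(x) = 7·x^4 + 8·x^3 + x^2 + 8·x, leaving 3·x^3 + 4·x^2 + 10·x + 3 (coefficients mod 11)
  leading term 3·x^3: subtract (3)·f(x) = 3·x^3 + 5·x^2 + 2·x + 5, leaving 10·x^2 + 8·x + 9 (coefficients mod 11)
The degree is now < 3, so this is the remainder. Hence a · b ≡ 10·x^2 + 8·x + 9 in F_11[x]/(f).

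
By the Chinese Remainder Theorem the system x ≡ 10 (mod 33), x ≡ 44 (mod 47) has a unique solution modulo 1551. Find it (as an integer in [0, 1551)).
x ≡ 373 (mod 1551); the representative in [0, 1551) is 373

The moduli 33, 47 are pairwise coprime, so by the CRT there is a unique solution mod 33·47 = 1551.
Solve by successive substitution. Start with x ≡ 10 (mod 33).
  Combine with x ≡ 44 (mod 47): write x = 10 + 33·t and require 10 + 33·t ≡ 44 (mod 47), i.e. 33·t ≡ 44 − 10 ≡ 34 (mod 47). Since 33^(−1) ≡ 10 (mod 47), t ≡ 10·34 ≡ 11 (mod 47). So x ≡ 10 + 33·11 = 373 (mod 1551).
Unique solution in [0, 1551): x = 373.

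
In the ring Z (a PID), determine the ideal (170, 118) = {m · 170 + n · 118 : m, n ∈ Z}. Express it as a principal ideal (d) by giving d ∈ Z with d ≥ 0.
(170, 118) = (2); d = 2

In the PID Z, (a, b) is generated by gcd(a, b). Compute gcd(170, 118) with the extended Euclidean algorithm, tracking rows (r, s, t) with s·170 + t·118 = r:
  row A: (170, 1, 0)   [1·170 + 0·118 = 170]
  row B: (118, 0, 1)   [0·170 + 1·118 = 118]
  170 = 1·118 + 52   → row C = row A − 1·row B = (52, 1, −1)   [check: 1·170 − 1·118 = 52]
  118 = 2·52 + 14   → row D = row B − 2·row C = (14, −2, 3)   [check: −2·170 + 3·118 = 14]
  52 = 3·14 + 10   → row E = row C − 3·row D = (10, 7, −10)   [check: 7·170 − 10·118 = 10]
  14 = 1·10 + 4   → row F = row D − 1·row E = (4, −9, 13)   [check: −9·170 + 13·118 = 4]
  10 = 2·4 + 2   → row G = row E − 2·row F = (2, 25, −36)   [check: 25·170 − 36·118 = 2]
  4 = 2·2 + 0   → remainder 0, stop. gcd = 2 (last nonzero row G).
So gcd(170, 118) = 2, with Bézout identity 25·170 − 36·118 = 2. Containment (⊇): the Bézout identity exhibits 2 as an element of (170, 118), giving (2) ⊆ (170, 118). Containment (⊆): since 2 | 170 and 2 | 118 (170 = 2·85, 118 = 2·59), every Z-linear combination of 170 and 118 is divisible by 2, so (170, 118) ⊆ (2). Therefore (170, 118) = (2), d = 2.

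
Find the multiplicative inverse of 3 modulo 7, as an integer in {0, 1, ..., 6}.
Apply the extended Euclidean algorithm to (7, 3), tracking rows (r, s, t) with s·7 + t·3 = r. Each division r_prev = q·r_cur + r_new produces the new row as (previous row) − q·(current row):
  row A: (7, 1, 0)   [1·7 + 0·3 = 7]
  row B: (3, 0, 1)   [0·7 + 1·3 = 3]
  7 = 2·3 + 1   → row C = row A − 2·row B = (1, 1, −2)   [check: 1·7 − 2·3 = 1]
  3 = 3·1 + 0   → remainder 0, stop. gcd = 1 (last nonzero row C).
The gcd is 1, so 3 is invertible mod 7. The last nonzero row gives 1·7 − 2·3 = 1, so t = −2. So 3^(−1) ≡ −2 ≡ 5 (mod 7). Verify: 3 · 5 = 15 ≡ 1 (mod 7). ✓

Final answer: 3^(−1) ≡ 5 (mod 7)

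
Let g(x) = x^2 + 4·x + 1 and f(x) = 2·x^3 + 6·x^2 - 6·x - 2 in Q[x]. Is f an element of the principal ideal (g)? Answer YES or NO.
YES

In Q[x] the ideal (g) consists of all multiples of g, so f ∈ (g) iff g | f, i.e. iff the remainder of f on division by g is 0. Divide f by g (g is monic, so eliminate the leading term of the running remainder at each step):
  leading term 2·x^3: subtract (2·x)·g(x) = 2·x^3 + 8·x^2 + 2·x, leaving -2·x^2 - 8·x - 2
  leading term -2·x^2: subtract (-2)·g(x) = -2·x^2 - 8·x - 2, leaving 0
The remainder is 0, so f(x) = g(x) · h(x) with h(x) = 2·x - 2. Hence g | f, i.e. f ∈ (g).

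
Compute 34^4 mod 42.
22

Use repeated squaring. Binary(4) = 100. Walk through the bits of the exponent 4 left-to-right: at each bit after the leading one, square the running value, then multiply by 34 if the bit is 1 (always reducing mod 42):
  bit 1 = 1 (leading): start with 34.
  bit 2 = 0: square 34^2 = 1156 ≡ 22 (mod 42).
  bit 3 = 0: square 22^2 = 484 ≡ 22 (mod 42).
Final value: 34^4 ≡ 22 (mod 42).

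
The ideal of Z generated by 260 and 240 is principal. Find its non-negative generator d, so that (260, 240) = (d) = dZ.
In the PID Z, (a, b) is generated by gcd(a, b). Compute gcd(260, 240) with the extended Euclidean algorithm, tracking rows (r, s, t) with s·260 + t·240 = r:
  row A: (260, 1, 0)   [1·260 + 0·240 = 260]
  row B: (240, 0, 1)   [0·260 + 1·240 = 240]
  260 = 1·240 + 20   → row C = row A − 1·row B = (20, 1, −1)   [check: 1·260 − 1·240 = 20]
  240 = 12·20 + 0   → remainder 0, stop. gcd = 20 (last nonzero row C).
So gcd(260, 240) = 20, with Bézout identity 1·260 − 1·240 = 20. Containment (⊇): the Bézout identity exhibits 20 as an element of (260, 240), giving (20) ⊆ (260, 240). Containment (⊆): since 20 | 260 and 20 | 240 (260 = 20·13, 240 = 20·12), every Z-linear combination of 260 and 240 is divisible by 20, so (260, 240) ⊆ (20). Therefore (260, 240) = (20), d = 20.

Final answer: (260, 240) = (20); d = 20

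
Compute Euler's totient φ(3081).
φ(3081) = 1872

φ is multiplicative, with φ(p^e) = p^e − p^(e−1). Factorise 3081 = 3 · 13 · 79. Then
  φ(3081) = (3 − 1) · (13 − 1) · (79 − 1) = 2 · 12 · 78 = 1872.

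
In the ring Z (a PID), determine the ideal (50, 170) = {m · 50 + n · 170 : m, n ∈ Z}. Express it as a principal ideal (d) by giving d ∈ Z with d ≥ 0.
(50, 170) = (10); d = 10

In the PID Z, (a, b) is generated by gcd(a, b). Compute gcd(170, 50) with the extended Euclidean algorithm, tracking rows (r, s, t) with s·170 + t·50 = r:
  row A: (170, 1, 0)   [1·170 + 0·50 = 170]
  row B: (50, 0, 1)   [0·170 + 1·50 = 50]
  170 = 3·50 + 20   → row C = row A − 3·row B = (20, 1, −3)   [check: 1·170 − 3·50 = 20]
  50 = 2·20 + 10   → row D = row B − 2·row C = (10, −2, 7)   [check: −2·170 + 7·50 = 10]
  20 = 2·10 + 0   → remainder 0, stop. gcd = 10 (last nonzero row D).
So gcd(50, 170) = 10, with Bézout identity −2·170 + 7·50 = 10. Containment (⊇): the Bézout identity exhibits 10 as an element of (50, 170), giving (10) ⊆ (50, 170). Containment (⊆): since 10 | 50 and 10 | 170 (50 = 10·5, 170 = 10·17), every Z-linear combination of 50 and 170 is divisible by 10, so (50, 170) ⊆ (10). Therefore (50, 170) = (10), d = 10.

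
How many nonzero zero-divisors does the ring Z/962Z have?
In Z/962Z each nonzero element is either a unit (gcd with 962 is 1) or a zero-divisor (gcd > 1). The number of units is φ(962): factorise 962 = 2 · 13 · 37, so φ(962) = (2 − 1) · (13 − 1) · (37 − 1) = 1 · 12 · 36 = 432. The nonzero elements number 962 − 1 = 961. Hence the nonzero zero-divisors number 961 − 432 = 529.

Final answer: Z/962Z has 529 nonzero zero-divisors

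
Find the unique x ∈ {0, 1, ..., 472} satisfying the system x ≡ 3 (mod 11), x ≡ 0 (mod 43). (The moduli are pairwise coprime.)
The moduli 11, 43 are pairwise coprime, so by the CRT there is a unique solution mod 11·43 = 473.
Solve by successive substitution. Start with x ≡ 3 (mod 11).
  Combine with x ≡ 0 (mod 43): write x = 3 + 11·t and require 3 + 11·t ≡ 0 (mod 43), i.e. 11·t ≡ 0 − 3 ≡ 40 (mod 43). Since 11^(−1) ≡ 4 (mod 43), t ≡ 4·40 ≡ 31 (mod 43). So x ≡ 3 + 11·31 = 344 (mod 473).
Unique solution in [0, 473): x = 344.

Final answer: x ≡ 344 (mod 473); the representative in [0, 473) is 344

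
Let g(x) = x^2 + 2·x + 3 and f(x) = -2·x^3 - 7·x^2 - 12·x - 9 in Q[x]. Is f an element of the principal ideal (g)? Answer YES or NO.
In Q[x] the ideal (g) consists of all multiples of g, so f ∈ (g) iff g | f, i.e. iff the remainder of f on division by g is 0. Divide f by g (g is monic, so eliminate the leading term of the running remainder at each step):
  leading term -2·x^3: subtract (-2·x)·g(x) = -2·x^3 - 4·x^2 - 6·x, leaving -3·x^2 - 6·x - 9
  leading term -3·x^2: subtract (-3)·g(x) = -3·x^2 - 6·x - 9, leaving 0
The remainder is 0, so f(x) = g(x) · h(x) with h(x) = -2·x - 3. Hence g | f, i.e. f ∈ (g).

Final answer: YES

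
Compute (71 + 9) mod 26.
2

Reduce the summands first: 71 ≡ 19 (mod 26), so 71 + 9 ≡ 19 + 9 (mod 26). 19 + 9 = 28; 28 = 1·26 + 2, so (71 + 9) mod 26 = 2.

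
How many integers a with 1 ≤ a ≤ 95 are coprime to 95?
72

The number of a ∈ {1, ..., 95} with gcd(a, 95) = 1 is by definition Euler's totient φ(95). φ is multiplicative, with φ(p^e) = p^e − p^(e−1). Factorise 95 = 5 · 19. Then
  φ(95) = (5 − 1) · (19 − 1) = 4 · 18 = 72.
So there are 72 such integers.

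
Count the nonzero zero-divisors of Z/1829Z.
In Z/1829Z each nonzero element is either a unit (gcd with 1829 is 1) or a zero-divisor (gcd > 1). The number of units is φ(1829): factorise 1829 = 31 · 59, so φ(1829) = (31 − 1) · (59 − 1) = 30 · 58 = 1740. The nonzero elements number 1829 − 1 = 1828. Hence the nonzero zero-divisors number 1828 − 1740 = 88.

Final answer: Z/1829Z has 88 nonzero zero-divisors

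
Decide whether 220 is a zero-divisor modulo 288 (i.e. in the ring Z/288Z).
YES

gcd(220, 288) = 4 > 1, so 220 is not a unit in Z/288Z. In Z/nZ every nonzero non-unit is a zero-divisor: explicitly, take b = 288/gcd = 72 ≠ 0 (mod 288); then 220·72 = 15840 = 55·288, i.e. 220·72 ≡ 0 (mod 288). So 220 is a zero-divisor.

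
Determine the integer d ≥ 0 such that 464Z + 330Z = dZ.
(464, 330) = (2); d = 2

In the PID Z, (a, b) is generated by gcd(a, b). Compute gcd(464, 330) with the extended Euclidean algorithm, tracking rows (r, s, t) with s·464 + t·330 = r:
  row A: (464, 1, 0)   [1·464 + 0·330 = 464]
  row B: (330, 0, 1)   [0·464 + 1·330 = 330]
  464 = 1·330 + 134   → row C = row A − 1·row B = (134, 1, −1)   [check: 1·464 − 1·330 = 134]
  330 = 2·134 + 62   → row D = row B − 2·row C = (62, −2, 3)   [check: −2·464 + 3·330 = 62]
  134 = 2·62 + 10   → row E = row C − 2·row D = (10, 5, −7)   [check: 5·464 − 7·330 = 10]
  62 = 6·10 + 2   → row F = row D − 6·row E = (2, −32, 45)   [check: −32·464 + 45·330 = 2]
  10 = 5·2 + 0   → remainder 0, stop. gcd = 2 (last nonzero row F).
So gcd(464, 330) = 2, with Bézout identity −32·464 + 45·330 = 2. Containment (⊇): the Bézout identity exhibits 2 as an element of (464, 330), giving (2) ⊆ (464, 330). Containment (⊆): since 2 | 464 and 2 | 330 (464 = 2·232, 330 = 2·165), every Z-linear combination of 464 and 330 is divisible by 2, so (464, 330) ⊆ (2). Therefore (464, 330) = (2), d = 2.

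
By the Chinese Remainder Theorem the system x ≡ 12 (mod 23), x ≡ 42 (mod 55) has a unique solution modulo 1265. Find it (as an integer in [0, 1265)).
The moduli 23, 55 are pairwise coprime, so by the CRT there is a unique solution mod 23·55 = 1265.
Solve by successive substitution. Start with x ≡ 12 (mod 23).
  Combine with x ≡ 42 (mod 55): write x = 12 + 23·t and require 12 + 23·t ≡ 42 (mod 55), i.e. 23·t ≡ 42 − 12 ≡ 30 (mod 55). Since 23^(−1) ≡ 12 (mod 55), t ≡ 12·30 ≡ 30 (mod 55). So x ≡ 12 + 23·30 = 702 (mod 1265).
Unique solution in [0, 1265): x = 702.

Final answer: x ≡ 702 (mod 1265); the representative in [0, 1265) is 702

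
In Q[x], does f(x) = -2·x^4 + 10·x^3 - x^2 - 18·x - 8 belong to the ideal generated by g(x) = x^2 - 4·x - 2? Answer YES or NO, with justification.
In Q[x] the ideal (g) consists of all multiples of g, so f ∈ (g) iff g | f, i.e. iff the remainder of f on division by g is 0. Divide f by g (g is monic, so eliminate the leading term of the running remainder at each step):
  leading term -2·x^4: subtract (-2·x^2)·g(x) = -2·x^4 + 8·x^3 + 4·x^2, leaving 2·x^3 - 5·x^2 - 18·x - 8
  leading term 2·x^3: subtract (2·x)·g(x) = 2·x^3 - 8·x^2 - 4·x, leaving 3·x^2 - 14·x - 8
  leading term 3·x^2: subtract (3)·g(x) = 3·x^2 - 12·x - 6, leaving -2·x - 2
The remainder r(x) = -2·x - 2 ≠ 0 (and deg r < deg g), so g ∤ f, i.e. f ∉ (g).

Final answer: NO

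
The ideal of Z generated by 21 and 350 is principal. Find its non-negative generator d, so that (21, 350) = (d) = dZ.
(21, 350) = (7); d = 7

In the PID Z, (a, b) is generated by gcd(a, b). Compute gcd(350, 21) with the extended Euclidean algorithm, tracking rows (r, s, t) with s·350 + t·21 = r:
  row A: (350, 1, 0)   [1·350 + 0·21 = 350]
  row B: (21, 0, 1)   [0·350 + 1·21 = 21]
  350 = 16·21 + 14   → row C = row A − 16·row B = (14, 1, −16)   [check: 1·350 − 16·21 = 14]
  21 = 1·14 + 7   → row D = row B − 1·row C = (7, −1, 17)   [check: −1·350 + 17·21 = 7]
  14 = 2·7 + 0   → remainder 0, stop. gcd = 7 (last nonzero row D).
So gcd(21, 350) = 7, with Bézout identity −1·350 + 17·21 = 7. Containment (⊇): the Bézout identity exhibits 7 as an element of (21, 350), giving (7) ⊆ (21, 350). Containment (⊆): since 7 | 21 and 7 | 350 (21 = 7·3, 350 = 7·50), every Z-linear combination of 21 and 350 is divisible by 7, so (21, 350) ⊆ (7). Therefore (21, 350) = (7), d = 7.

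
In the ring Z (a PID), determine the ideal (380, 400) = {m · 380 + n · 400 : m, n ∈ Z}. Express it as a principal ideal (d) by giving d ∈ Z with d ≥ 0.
In the PID Z, (a, b) is generated by gcd(a, b). Compute gcd(400, 380) with the extended Euclidean algorithm, tracking rows (r, s, t) with s·400 + t·380 = r:
  row A: (400, 1, 0)   [1·400 + 0·380 = 400]
  row B: (380, 0, 1)   [0·400 + 1·380 = 380]
  400 = 1·380 + 20   → row C = row A − 1·row B = (20, 1, −1)   [check: 1·400 − 1·380 = 20]
  380 = 19·20 + 0   → remainder 0, stop. gcd = 20 (last nonzero row C).
So gcd(380, 400) = 20, with Bézout identity 1·400 − 1·380 = 20. Containment (⊇): the Bézout identity exhibits 20 as an element of (380, 400), giving (20) ⊆ (380, 400). Containment (⊆): since 20 | 380 and 20 | 400 (380 = 20·19, 400 = 20·20), every Z-linear combination of 380 and 400 is divisible by 20, so (380, 400) ⊆ (20). Therefore (380, 400) = (20), d = 20.

Final answer: (380, 400) = (20); d = 20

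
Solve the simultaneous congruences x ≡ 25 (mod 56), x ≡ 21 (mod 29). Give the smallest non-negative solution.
The moduli 56, 29 are pairwise coprime, so by the CRT there is a unique solution mod 56·29 = 1624.
Solve by successive substitution. Start with x ≡ 25 (mod 56).
  Combine with x ≡ 21 (mod 29): write x = 25 + 56·t and require 25 + 56·t ≡ 21 (mod 29), i.e. 56·t ≡ 21 − 25 ≡ 25 (mod 29). Since 56^(−1) ≡ 14 (mod 29) (56 ≡ 27 (mod 29)), t ≡ 14·25 ≡ 2 (mod 29). So x ≡ 25 + 56·2 = 137 (mod 1624).
Unique solution in [0, 1624): x = 137.

Final answer: x ≡ 137 (mod 1624); the representative in [0, 1624) is 137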